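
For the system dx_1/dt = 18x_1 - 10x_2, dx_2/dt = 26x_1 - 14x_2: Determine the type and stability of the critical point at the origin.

unstable spiral

A = [[18,-10],[26,-14]]; det(A-λI) = λ^2 - 4λ + 8.
λ = 2 ± 2i: positive real part.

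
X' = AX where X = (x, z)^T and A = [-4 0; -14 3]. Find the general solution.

x(t) = -c_1e^(-4t), z(t) = -2c_1e^(-4t) + c_2e^(3t)

Coefficient matrix A = [[-4, 0], [-14, 3]].
Characteristic polynomial det(A - λI) = λ^2 + λ - 12 = 0.
Eigenvalues λ = -4, 3.
For λ=-4: (A-λI) row 2 is [-14, 7], so an eigenvector is (-1, -2).
For λ=3: (A-λI) row 1 is [-7, 0], so an eigenvector is (0, 1).
General solution: c_1e^(-4t)(-1,-2) + c_2e^(3t)(0,1).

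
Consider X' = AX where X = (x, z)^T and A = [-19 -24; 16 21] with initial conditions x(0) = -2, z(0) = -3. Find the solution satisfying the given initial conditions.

x(t) = 13e^(5t) - 15e^(-3t), z(t) = -13e^(5t) + 10e^(-3t)

Coefficient matrix A = [[-19, -24], [16, 21]].
Characteristic polynomial det(A - λI) = λ^2 - 2λ - 15 = 0.
Eigenvalues λ = -3, 5.
For λ=-3: (A-λI) row 1 is [-16, -24], so an eigenvector is (3, -2).
For λ=5: (A-λI) row 1 is [-24, -24], so an eigenvector is (1, -1).
General solution: C_1e^(-3t)(3,-2) + C_2e^(5t)(1,-1).
Applying x(0)=-2, z(0)=-3 gives C_1=-5, C_2=13.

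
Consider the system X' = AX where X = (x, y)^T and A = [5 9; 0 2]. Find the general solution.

Coefficient matrix A = [[5, 9], [0, 2]].
Characteristic polynomial det(A - λI) = λ^2 - 7λ + 10 = 0.
Eigenvalues λ = 2, 5.
For λ=2: (A-λI) row 1 is [3, 9], so an eigenvector is (-3, 1).
For λ=5: (A-λI) row 1 is [0, 9], so an eigenvector is (-1, 0).
General solution: c_1e^(2t)(-3,1) + c_2e^(5t)(-1,0).

x(t) = -3c_1e^(2t) - c_2e^(5t), y(t) = c_1e^(2t)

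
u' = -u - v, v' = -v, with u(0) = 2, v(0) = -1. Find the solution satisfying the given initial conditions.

u(t) = te^(-t) + 2e^(-t), v(t) = -e^(-t)

Coefficient matrix A = [[-1, -1], [0, -1]].
Characteristic polynomial det(A - λI) = λ^2 + 2λ + 1 = 0.
Single eigenvalue λ = -1 with algebraic multiplicity 2.
Eigenvector v = (1,0); generalized eigenvector w with (A-λI)w=v is (1,-1).
General solution: e^(-t)[c_1·v + c_2·(t·v + w)].
Applying u(0)=2, v(0)=-1 gives c_1=1, c_2=1.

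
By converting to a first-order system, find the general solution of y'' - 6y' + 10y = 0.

Let x_1 = y, x_2 = y'. Then x_1' = x_2 and x_2' = -10x_1 + 6x_2.
A = [[0,1],[-10,6]]; det(A-λI) = λ^2 - 6λ + 10.
Eigenvalues λ = 3 ± i.

y(t) = C_1e^(3t)cos(t) + C_2e^(3t)sin(t)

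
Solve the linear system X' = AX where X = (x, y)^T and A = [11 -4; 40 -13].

Coefficient matrix A = [[11, -4], [40, -13]].
Characteristic polynomial det(A - λI) = λ^2 + 2λ + 17 = 0.
Eigenvalues λ = -1 ± 4i (complex conjugate pair).
For λ=-1+4i: an eigenvector is (0,-1) - i(1,3) = (0 - i, -1 - 3i).
A real fundamental pair from Re and Im of e^((-1+4i)t)v: X_1 = e^(-t)(cos(4t)·(0,-1) + sin(4t)·(1,3)), X_2 = e^(-t)(sin(4t)·(0,-1) - cos(4t)·(1,3)).
General solution: K_1X_1 + K_2X_2.

x(t) = K_1e^(-t)sin(4t) - K_2e^(-t)cos(4t), y(t) = 3K_1e^(-t)sin(4t) - K_1e^(-t)cos(4t) - K_2e^(-t)sin(4t) - 3K_2e^(-t)cos(4t)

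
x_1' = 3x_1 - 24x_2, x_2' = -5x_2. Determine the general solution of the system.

Coefficient matrix A = [[3, -24], [0, -5]].
Characteristic polynomial det(A - λI) = λ^2 + 2λ - 15 = 0.
Eigenvalues λ = 3, -5.
For λ=3: (A-λI) row 1 is [0, -24], so an eigenvector is (-1, 0).
For λ=-5: (A-λI) row 1 is [8, -24], so an eigenvector is (3, 1).
General solution: c_1e^(3t)(-1,0) + c_2e^(-5t)(3,1).

x_1(t) = -c_1e^(3t) + 3c_2e^(-5t), x_2(t) = c_2e^(-5t)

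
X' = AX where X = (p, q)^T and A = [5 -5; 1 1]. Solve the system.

p(t) = -2C_1e^(3t)sin(t) - C_1e^(3t)cos(t) - C_2e^(3t)sin(t) + 2C_2e^(3t)cos(t), q(t) = -C_1e^(3t)sin(t) + C_2e^(3t)cos(t)

Coefficient matrix A = [[5, -5], [1, 1]].
Characteristic polynomial det(A - λI) = λ^2 - 6λ + 10 = 0.
Eigenvalues λ = 3 ± i (complex conjugate pair).
For λ=3+i: an eigenvector is (-1,0) - i(-2,-1) = (-1 + 2i, 0 + i).
A real fundamental pair from Re and Im of e^((3+i)t)v: X_1 = e^(3t)(cos(t)·(-1,0) + sin(t)·(-2,-1)), X_2 = e^(3t)(sin(t)·(-1,0) - cos(t)·(-2,-1)).
General solution: C_1X_1 + C_2X_2.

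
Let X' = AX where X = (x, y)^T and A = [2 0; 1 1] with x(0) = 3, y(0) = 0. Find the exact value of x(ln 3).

A = [[2,0],[1,1]]; eigenvalues λ = 2, 1.
Eigenvectors: (-1,-1) for λ=2, (0,1) for λ=1.
From the initial condition, c_1 = -3, c_2 = -3.
x(ln 3) = (-3)(3^2)(-1) + (-3)(3^1)(0) = 27.

27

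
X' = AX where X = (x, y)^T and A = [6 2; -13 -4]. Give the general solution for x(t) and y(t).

Coefficient matrix A = [[6, 2], [-13, -4]].
Characteristic polynomial det(A - λI) = λ^2 - 2λ + 2 = 0.
Eigenvalues λ = 1 ± i (complex conjugate pair).
For λ=1+i: an eigenvector is (-1,3) - i(1,-2) = (-1 - i, 3 + 2i).
A real fundamental pair from Re and Im of e^((1+i)t)v: X_1 = e^(t)(cos(t)·(-1,3) + sin(t)·(1,-2)), X_2 = e^(t)(sin(t)·(-1,3) - cos(t)·(1,-2)).
General solution: K_1X_1 + K_2X_2.

x(t) = K_1e^(t)sin(t) - K_1e^(t)cos(t) - K_2e^(t)sin(t) - K_2e^(t)cos(t), y(t) = -2K_1e^(t)sin(t) + 3K_1e^(t)cos(t) + 3K_2e^(t)sin(t) + 2K_2e^(t)cos(t)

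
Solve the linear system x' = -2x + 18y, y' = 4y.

Coefficient matrix A = [[-2, 18], [0, 4]].
Characteristic polynomial det(A - λI) = λ^2 - 2λ - 8 = 0.
Eigenvalues λ = -2, 4.
For λ=-2: (A-λI) row 1 is [0, 18], so an eigenvector is (1, 0).
For λ=4: (A-λI) row 1 is [-6, 18], so an eigenvector is (3, 1).
General solution: K_1e^(-2t)(1,0) + K_2e^(4t)(3,1).

x(t) = K_1e^(-2t) + 3K_2e^(4t), y(t) = K_2e^(4t)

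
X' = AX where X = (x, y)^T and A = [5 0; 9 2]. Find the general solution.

Coefficient matrix A = [[5, 0], [9, 2]].
Characteristic polynomial det(A - λI) = λ^2 - 7λ + 10 = 0.
Eigenvalues λ = 5, 2.
For λ=5: (A-λI) row 2 is [9, -3], so an eigenvector is (-1, -3).
For λ=2: (A-λI) row 1 is [3, 0], so an eigenvector is (0, 1).
General solution: C_1e^(5t)(-1,-3) + C_2e^(2t)(0,1).

x(t) = -C_1e^(5t), y(t) = -3C_1e^(5t) + C_2e^(2t)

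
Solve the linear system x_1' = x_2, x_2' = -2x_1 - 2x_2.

x_1(t) = C_1e^(-t)sin(t) - C_2e^(-t)cos(t), x_2(t) = -C_1e^(-t)sin(t) + C_1e^(-t)cos(t) + C_2e^(-t)sin(t) + C_2e^(-t)cos(t)

Coefficient matrix A = [[0, 1], [-2, -2]].
Characteristic polynomial det(A - λI) = λ^2 + 2λ + 2 = 0.
Eigenvalues λ = -1 ± i (complex conjugate pair).
For λ=-1+i: an eigenvector is (0,1) - i(1,-1) = (0 - i, 1 + i).
A real fundamental pair from Re and Im of e^((-1+i)t)v: X_1 = e^(-t)(cos(t)·(0,1) + sin(t)·(1,-1)), X_2 = e^(-t)(sin(t)·(0,1) - cos(t)·(1,-1)).
General solution: C_1X_1 + C_2X_2.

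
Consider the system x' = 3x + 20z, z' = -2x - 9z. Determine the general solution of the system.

Coefficient matrix A = [[3, 20], [-2, -9]].
Characteristic polynomial det(A - λI) = λ^2 + 6λ + 13 = 0.
Eigenvalues λ = -3 ± 2i (complex conjugate pair).
For λ=-3+2i: an eigenvector is (-3,1) - i(1,0) = (-3 - i, 1).
A real fundamental pair from Re and Im of e^((-3+2i)t)v: X_1 = e^(-3t)(cos(2t)·(-3,1) + sin(2t)·(1,0)), X_2 = e^(-3t)(sin(2t)·(-3,1) - cos(2t)·(1,0)).
General solution: c_1X_1 + c_2X_2.

x(t) = c_1e^(-3t)sin(2t) - 3c_1e^(-3t)cos(2t) - 3c_2e^(-3t)sin(2t) - c_2e^(-3t)cos(2t), z(t) = c_1e^(-3t)cos(2t) + c_2e^(-3t)sin(2t)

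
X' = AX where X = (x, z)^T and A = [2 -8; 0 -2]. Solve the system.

Coefficient matrix A = [[2, -8], [0, -2]].
Characteristic polynomial det(A - λI) = λ^2 - 4 = 0.
Eigenvalues λ = 2, -2.
For λ=2: (A-λI) row 1 is [0, -8], so an eigenvector is (-1, 0).
For λ=-2: (A-λI) row 1 is [4, -8], so an eigenvector is (2, 1).
General solution: c_1e^(2t)(-1,0) + c_2e^(-2t)(2,1).

x(t) = -c_1e^(2t) + 2c_2e^(-2t), z(t) = c_2e^(-2t)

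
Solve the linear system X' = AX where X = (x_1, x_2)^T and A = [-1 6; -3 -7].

x_1(t) = C_1e^(-4t)sin(3t) + C_1e^(-4t)cos(3t) + C_2e^(-4t)sin(3t) - C_2e^(-4t)cos(3t), x_2(t) = -C_1e^(-4t)sin(3t) + C_2e^(-4t)cos(3t)

Coefficient matrix A = [[-1, 6], [-3, -7]].
Characteristic polynomial det(A - λI) = λ^2 + 8λ + 25 = 0.
Eigenvalues λ = -4 ± 3i (complex conjugate pair).
For λ=-4+3i: an eigenvector is (1,0) - i(1,-1) = (1 - i, 0 + i).
A real fundamental pair from Re and Im of e^((-4+3i)t)v: X_1 = e^(-4t)(cos(3t)·(1,0) + sin(3t)·(1,-1)), X_2 = e^(-4t)(sin(3t)·(1,0) - cos(3t)·(1,-1)).
General solution: C_1X_1 + C_2X_2.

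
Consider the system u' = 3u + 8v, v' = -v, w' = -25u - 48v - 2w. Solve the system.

Coefficient matrix A = [[3, 8, 0], [0, -1, 0], [-25, -48, -2]].
det(A - λI) = 0 gives eigenvalues λ = -1, 3, -2.
For λ=-1: eigenvector (-2,1,2).
For λ=3: eigenvector (1,0,-5).
For λ=-2: eigenvector (0,0,1).
General solution: K_1e^(-t)(-2,1,2) + K_2e^(3t)(1,0,-5) + K_3e^(-2t)(0,0,1).

u(t) = -2K_1e^(-t) + K_2e^(3t), v(t) = K_1e^(-t), w(t) = 2K_1e^(-t) - 5K_2e^(3t) + K_3e^(-2t)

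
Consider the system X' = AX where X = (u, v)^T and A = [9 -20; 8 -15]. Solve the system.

Coefficient matrix A = [[9, -20], [8, -15]].
Characteristic polynomial det(A - λI) = λ^2 + 6λ + 25 = 0.
Eigenvalues λ = -3 ± 4i (complex conjugate pair).
For λ=-3+4i: an eigenvector is (-2,-1) - i(-1,-1) = (-2 + i, -1 + i).
A real fundamental pair from Re and Im of e^((-3+4i)t)v: X_1 = e^(-3t)(cos(4t)·(-2,-1) + sin(4t)·(-1,-1)), X_2 = e^(-3t)(sin(4t)·(-2,-1) - cos(4t)·(-1,-1)).
General solution: c_1X_1 + c_2X_2.

u(t) = -c_1e^(-3t)sin(4t) - 2c_1e^(-3t)cos(4t) - 2c_2e^(-3t)sin(4t) + c_2e^(-3t)cos(4t), v(t) = -c_1e^(-3t)sin(4t) - c_1e^(-3t)cos(4t) - c_2e^(-3t)sin(4t) + c_2e^(-3t)cos(4t)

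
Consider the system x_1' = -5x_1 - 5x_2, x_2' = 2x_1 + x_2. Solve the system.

Coefficient matrix A = [[-5, -5], [2, 1]].
Characteristic polynomial det(A - λI) = λ^2 + 4λ + 5 = 0.
Eigenvalues λ = -2 ± i (complex conjugate pair).
For λ=-2+i: an eigenvector is (-1,1) - i(-2,1) = (-1 + 2i, 1 - i).
A real fundamental pair from Re and Im of e^((-2+i)t)v: X_1 = e^(-2t)(cos(t)·(-1,1) + sin(t)·(-2,1)), X_2 = e^(-2t)(sin(t)·(-1,1) - cos(t)·(-2,1)).
General solution: K_1X_1 + K_2X_2.

x_1(t) = -2K_1e^(-2t)sin(t) - K_1e^(-2t)cos(t) - K_2e^(-2t)sin(t) + 2K_2e^(-2t)cos(t), x_2(t) = K_1e^(-2t)sin(t) + K_1e^(-2t)cos(t) + K_2e^(-2t)sin(t) - K_2e^(-2t)cos(t)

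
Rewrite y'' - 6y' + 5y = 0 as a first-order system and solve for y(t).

Let x_1 = y, x_2 = y'. Then x_1' = x_2 and x_2' = -5x_1 + 6x_2.
A = [[0,1],[-5,6]]; det(A-λI) = λ^2 - 6λ + 5.
Eigenvalues λ = 5, 1 with eigenvectors (1,5), (1,1).

y(t) = C_1e^(5t) + C_2e^(t)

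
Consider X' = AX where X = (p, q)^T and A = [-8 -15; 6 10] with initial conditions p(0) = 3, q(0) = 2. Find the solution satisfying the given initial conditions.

p(t) = -19e^(t)sin(3t) + 3e^(t)cos(3t), q(t) = 12e^(t)sin(3t) + 2e^(t)cos(3t)

Coefficient matrix A = [[-8, -15], [6, 10]].
Characteristic polynomial det(A - λI) = λ^2 - 2λ + 10 = 0.
Eigenvalues λ = 1 ± 3i (complex conjugate pair).
For λ=1+3i: an eigenvector is (-1,1) - i(-2,1) = (-1 + 2i, 1 - i).
A real fundamental pair from Re and Im of e^((1+3i)t)v: X_1 = e^(t)(cos(3t)·(-1,1) + sin(3t)·(-2,1)), X_2 = e^(t)(sin(3t)·(-1,1) - cos(3t)·(-2,1)).
General solution: K_1X_1 + K_2X_2.
Applying p(0)=3, q(0)=2 gives K_1=7, K_2=5.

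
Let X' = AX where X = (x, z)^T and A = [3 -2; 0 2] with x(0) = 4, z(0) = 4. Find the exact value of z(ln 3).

A = [[3,-2],[0,2]]; eigenvalues λ = 2, 3.
Eigenvectors: (2,1) for λ=2, (-1,0) for λ=3.
From the initial condition, c_1 = 4, c_2 = 4.
z(ln 3) = (4)(3^2)(1) + (4)(3^3)(0) = 36.

36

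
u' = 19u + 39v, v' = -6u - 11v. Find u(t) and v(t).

Coefficient matrix A = [[19, 39], [-6, -11]].
Characteristic polynomial det(A - λI) = λ^2 - 8λ + 25 = 0.
Eigenvalues λ = 4 ± 3i (complex conjugate pair).
For λ=4+3i: an eigenvector is (2,-1) - i(-3,1) = (2 + 3i, -1 - i).
A real fundamental pair from Re and Im of e^((4+3i)t)v: X_1 = e^(4t)(cos(3t)·(2,-1) + sin(3t)·(-3,1)), X_2 = e^(4t)(sin(3t)·(2,-1) - cos(3t)·(-3,1)).
General solution: C_1X_1 + C_2X_2.

u(t) = -3C_1e^(4t)sin(3t) + 2C_1e^(4t)cos(3t) + 2C_2e^(4t)sin(3t) + 3C_2e^(4t)cos(3t), v(t) = C_1e^(4t)sin(3t) - C_1e^(4t)cos(3t) - C_2e^(4t)sin(3t) - C_2e^(4t)cos(3t)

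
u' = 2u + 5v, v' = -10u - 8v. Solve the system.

Coefficient matrix A = [[2, 5], [-10, -8]].
Characteristic polynomial det(A - λI) = λ^2 + 6λ + 34 = 0.
Eigenvalues λ = -3 ± 5i (complex conjugate pair).
For λ=-3+5i: an eigenvector is (0,1) - i(1,-1) = (0 - i, 1 + i).
A real fundamental pair from Re and Im of e^((-3+5i)t)v: X_1 = e^(-3t)(cos(5t)·(0,1) + sin(5t)·(1,-1)), X_2 = e^(-3t)(sin(5t)·(0,1) - cos(5t)·(1,-1)).
General solution: c_1X_1 + c_2X_2.

u(t) = c_1e^(-3t)sin(5t) - c_2e^(-3t)cos(5t), v(t) = -c_1e^(-3t)sin(5t) + c_1e^(-3t)cos(5t) + c_2e^(-3t)sin(5t) + c_2e^(-3t)cos(5t)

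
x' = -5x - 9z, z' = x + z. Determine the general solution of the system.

x(t) = -3c_1e^(-2t) - 3c_2te^(-2t) - 2c_2e^(-2t), z(t) = c_1e^(-2t) + c_2te^(-2t) + c_2e^(-2t)

Coefficient matrix A = [[-5, -9], [1, 1]].
Characteristic polynomial det(A - λI) = λ^2 + 4λ + 4 = 0.
Single eigenvalue λ = -2 with algebraic multiplicity 2.
Eigenvector v = (-3,1); generalized eigenvector w with (A-λI)w=v is (-2,1).
General solution: e^(-2t)[c_1·v + c_2·(t·v + w)].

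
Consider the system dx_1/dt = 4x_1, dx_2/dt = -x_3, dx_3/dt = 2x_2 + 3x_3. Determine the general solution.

x_1(t) = C_2e^(4t), x_2(t) = -C_1e^(2t) - C_3e^(t), x_3(t) = 2C_1e^(2t) + C_3e^(t)

Coefficient matrix A = [[4, 0, 0], [0, 0, -1], [0, 2, 3]].
det(A - λI) = 0 gives eigenvalues λ = 2, 4, 1.
For λ=2: eigenvector (0,-1,2).
For λ=4: eigenvector (1,0,0).
For λ=1: eigenvector (0,-1,1).
General solution: C_1e^(2t)(0,-1,2) + C_2e^(4t)(1,0,0) + C_3e^(t)(0,-1,1).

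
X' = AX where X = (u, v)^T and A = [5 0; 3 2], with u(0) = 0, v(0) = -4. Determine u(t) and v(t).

Coefficient matrix A = [[5, 0], [3, 2]].
Characteristic polynomial det(A - λI) = λ^2 - 7λ + 10 = 0.
Eigenvalues λ = 2, 5.
For λ=2: (A-λI) row 1 is [3, 0], so an eigenvector is (0, 1).
For λ=5: (A-λI) row 2 is [3, -3], so an eigenvector is (-1, -1).
General solution: C_1e^(2t)(0,1) + C_2e^(5t)(-1,-1).
Applying u(0)=0, v(0)=-4 gives C_1=-4, C_2=0.

u(t) = 0, v(t) = -4e^(2t)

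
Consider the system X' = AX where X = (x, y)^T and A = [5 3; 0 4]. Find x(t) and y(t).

Coefficient matrix A = [[5, 3], [0, 4]].
Characteristic polynomial det(A - λI) = λ^2 - 9λ + 20 = 0.
Eigenvalues λ = 4, 5.
For λ=4: (A-λI) row 1 is [1, 3], so an eigenvector is (3, -1).
For λ=5: (A-λI) row 1 is [0, 3], so an eigenvector is (-1, 0).
General solution: c_1e^(4t)(3,-1) + c_2e^(5t)(-1,0).

x(t) = 3c_1e^(4t) - c_2e^(5t), y(t) = -c_1e^(4t)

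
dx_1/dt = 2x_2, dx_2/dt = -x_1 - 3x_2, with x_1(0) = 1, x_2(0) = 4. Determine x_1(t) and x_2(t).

Coefficient matrix A = [[0, 2], [-1, -3]].
Characteristic polynomial det(A - λI) = λ^2 + 3λ + 2 = 0.
Eigenvalues λ = -1, -2.
For λ=-1: (A-λI) row 1 is [1, 2], so an eigenvector is (2, -1).
For λ=-2: (A-λI) row 1 is [2, 2], so an eigenvector is (1, -1).
General solution: c_1e^(-t)(2,-1) + c_2e^(-2t)(1,-1).
Applying x_1(0)=1, x_2(0)=4 gives c_1=5, c_2=-9.

x_1(t) = 10e^(-t) - 9e^(-2t), x_2(t) = -5e^(-t) + 9e^(-2t)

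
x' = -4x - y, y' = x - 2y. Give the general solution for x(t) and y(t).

Coefficient matrix A = [[-4, -1], [1, -2]].
Characteristic polynomial det(A - λI) = λ^2 + 6λ + 9 = 0.
Single eigenvalue λ = -3 with algebraic multiplicity 2.
Eigenvector v = (1,-1); generalized eigenvector w with (A-λI)w=v is (-3,2).
General solution: e^(-3t)[K_1·v + K_2·(t·v + w)].

x(t) = K_1e^(-3t) + K_2te^(-3t) - 3K_2e^(-3t), y(t) = -K_1e^(-3t) - K_2te^(-3t) + 2K_2e^(-3t)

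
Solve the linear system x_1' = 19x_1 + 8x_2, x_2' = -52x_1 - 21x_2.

Coefficient matrix A = [[19, 8], [-52, -21]].
Characteristic polynomial det(A - λI) = λ^2 + 2λ + 17 = 0.
Eigenvalues λ = -1 ± 4i (complex conjugate pair).
For λ=-1+4i: an eigenvector is (1,-2) - i(1,-3) = (1 - i, -2 + 3i).
A real fundamental pair from Re and Im of e^((-1+4i)t)v: X_1 = e^(-t)(cos(4t)·(1,-2) + sin(4t)·(1,-3)), X_2 = e^(-t)(sin(4t)·(1,-2) - cos(4t)·(1,-3)).
General solution: C_1X_1 + C_2X_2.

x_1(t) = C_1e^(-t)sin(4t) + C_1e^(-t)cos(4t) + C_2e^(-t)sin(4t) - C_2e^(-t)cos(4t), x_2(t) = -3C_1e^(-t)sin(4t) - 2C_1e^(-t)cos(4t) - 2C_2e^(-t)sin(4t) + 3C_2e^(-t)cos(4t)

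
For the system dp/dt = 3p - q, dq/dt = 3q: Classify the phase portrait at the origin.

unstable improper node

A = [[3,-1],[0,3]]; det(A-λI) = λ^2 - 6λ + 9.
repeated λ = 3 with a single eigenvector.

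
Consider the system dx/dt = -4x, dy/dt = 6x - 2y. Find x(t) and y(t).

Coefficient matrix A = [[-4, 0], [6, -2]].
Characteristic polynomial det(A - λI) = λ^2 + 6λ + 8 = 0.
Eigenvalues λ = -4, -2.
For λ=-4: (A-λI) row 2 is [6, 2], so an eigenvector is (-1, 3).
For λ=-2: (A-λI) row 1 is [-2, 0], so an eigenvector is (0, -1).
General solution: C_1e^(-4t)(-1,3) + C_2e^(-2t)(0,-1).

x(t) = -C_1e^(-4t), y(t) = 3C_1e^(-4t) - C_2e^(-2t)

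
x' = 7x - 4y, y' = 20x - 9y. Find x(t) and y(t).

Coefficient matrix A = [[7, -4], [20, -9]].
Characteristic polynomial det(A - λI) = λ^2 + 2λ + 17 = 0.
Eigenvalues λ = -1 ± 4i (complex conjugate pair).
For λ=-1+4i: an eigenvector is (0,1) - i(-1,-2) = (0 + i, 1 + 2i).
A real fundamental pair from Re and Im of e^((-1+4i)t)v: X_1 = e^(-t)(cos(4t)·(0,1) + sin(4t)·(-1,-2)), X_2 = e^(-t)(sin(4t)·(0,1) - cos(4t)·(-1,-2)).
General solution: c_1X_1 + c_2X_2.

x(t) = -c_1e^(-t)sin(4t) + c_2e^(-t)cos(4t), y(t) = -2c_1e^(-t)sin(4t) + c_1e^(-t)cos(4t) + c_2e^(-t)sin(4t) + 2c_2e^(-t)cos(4t)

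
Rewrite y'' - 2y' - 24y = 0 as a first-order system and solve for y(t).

y(t) = c_1e^(6t) + c_2e^(-4t)

Let x_1 = y, x_2 = y'. Then x_1' = x_2 and x_2' = 24x_1 + 2x_2.
A = [[0,1],[24,2]]; det(A-λI) = λ^2 - 2λ - 24.
Eigenvalues λ = 6, -4 with eigenvectors (1,6), (1,-4).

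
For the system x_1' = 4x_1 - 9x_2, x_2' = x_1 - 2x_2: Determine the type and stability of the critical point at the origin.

A = [[4,-9],[1,-2]]; det(A-λI) = λ^2 - 2λ + 1.
repeated λ = 1 with a single eigenvector.

unstable improper node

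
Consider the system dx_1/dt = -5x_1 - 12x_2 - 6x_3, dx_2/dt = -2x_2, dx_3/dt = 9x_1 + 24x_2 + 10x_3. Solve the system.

Coefficient matrix A = [[-5, -12, -6], [0, -2, 0], [9, 24, 10]].
det(A - λI) = 0 gives eigenvalues λ = 1, -2, 4.
For λ=1: eigenvector (1,0,-1).
For λ=-2: eigenvector (0,1,-2).
For λ=4: eigenvector (-2,0,3).
General solution: C_1e^(t)(1,0,-1) + C_2e^(-2t)(0,1,-2) + C_3e^(4t)(-2,0,3).

x_1(t) = C_1e^(t) - 2C_3e^(4t), x_2(t) = C_2e^(-2t), x_3(t) = -C_1e^(t) - 2C_2e^(-2t) + 3C_3e^(4t)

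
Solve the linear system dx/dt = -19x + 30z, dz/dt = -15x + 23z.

x(t) = 3K_1e^(2t)sin(3t) + K_1e^(2t)cos(3t) + K_2e^(2t)sin(3t) - 3K_2e^(2t)cos(3t), z(t) = 2K_1e^(2t)sin(3t) + K_1e^(2t)cos(3t) + K_2e^(2t)sin(3t) - 2K_2e^(2t)cos(3t)

Coefficient matrix A = [[-19, 30], [-15, 23]].
Characteristic polynomial det(A - λI) = λ^2 - 4λ + 13 = 0.
Eigenvalues λ = 2 ± 3i (complex conjugate pair).
For λ=2+3i: an eigenvector is (1,1) - i(3,2) = (1 - 3i, 1 - 2i).
A real fundamental pair from Re and Im of e^((2+3i)t)v: X_1 = e^(2t)(cos(3t)·(1,1) + sin(3t)·(3,2)), X_2 = e^(2t)(sin(3t)·(1,1) - cos(3t)·(3,2)).
General solution: K_1X_1 + K_2X_2.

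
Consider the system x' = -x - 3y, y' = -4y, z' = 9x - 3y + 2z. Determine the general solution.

x(t) = K_1e^(-4t) - K_3e^(-t), y(t) = K_1e^(-4t), z(t) = -K_1e^(-4t) + K_2e^(2t) + 3K_3e^(-t)

Coefficient matrix A = [[-1, -3, 0], [0, -4, 0], [9, -3, 2]].
det(A - λI) = 0 gives eigenvalues λ = -4, 2, -1.
For λ=-4: eigenvector (1,1,-1).
For λ=2: eigenvector (0,0,1).
For λ=-1: eigenvector (-1,0,3).
General solution: K_1e^(-4t)(1,1,-1) + K_2e^(2t)(0,0,1) + K_3e^(-t)(-1,0,3).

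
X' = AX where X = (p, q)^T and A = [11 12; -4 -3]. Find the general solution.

p(t) = 3c_1e^(3t) + 2c_2e^(5t), q(t) = -2c_1e^(3t) - c_2e^(5t)

Coefficient matrix A = [[11, 12], [-4, -3]].
Characteristic polynomial det(A - λI) = λ^2 - 8λ + 15 = 0.
Eigenvalues λ = 3, 5.
For λ=3: (A-λI) row 1 is [8, 12], so an eigenvector is (3, -2).
For λ=5: (A-λI) row 1 is [6, 12], so an eigenvector is (2, -1).
General solution: c_1e^(3t)(3,-2) + c_2e^(5t)(2,-1).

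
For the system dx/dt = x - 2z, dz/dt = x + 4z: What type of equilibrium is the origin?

A = [[1,-2],[1,4]]; det(A-λI) = λ^2 - 5λ + 6.
λ = 2, 3: both positive.

unstable node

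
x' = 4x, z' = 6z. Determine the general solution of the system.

Coefficient matrix A = [[4, 0], [0, 6]].
Characteristic polynomial det(A - λI) = λ^2 - 10λ + 24 = 0.
Eigenvalues λ = 6, 4.
For λ=6: (A-λI) row 1 is [-2, 0], so an eigenvector is (0, 1).
For λ=4: (A-λI) row 2 is [0, 2], so an eigenvector is (-1, 0).
General solution: C_1e^(6t)(0,1) + C_2e^(4t)(-1,0).

x(t) = -C_2e^(4t), z(t) = C_1e^(6t)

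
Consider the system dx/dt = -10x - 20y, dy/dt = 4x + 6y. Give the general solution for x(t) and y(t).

x(t) = -2c_1e^(-2t)sin(4t) + c_1e^(-2t)cos(4t) + c_2e^(-2t)sin(4t) + 2c_2e^(-2t)cos(4t), y(t) = c_1e^(-2t)sin(4t) - c_2e^(-2t)cos(4t)

Coefficient matrix A = [[-10, -20], [4, 6]].
Characteristic polynomial det(A - λI) = λ^2 + 4λ + 20 = 0.
Eigenvalues λ = -2 ± 4i (complex conjugate pair).
For λ=-2+4i: an eigenvector is (1,0) - i(-2,1) = (1 + 2i, 0 - i).
A real fundamental pair from Re and Im of e^((-2+4i)t)v: X_1 = e^(-2t)(cos(4t)·(1,0) + sin(4t)·(-2,1)), X_2 = e^(-2t)(sin(4t)·(1,0) - cos(4t)·(-2,1)).
General solution: c_1X_1 + c_2X_2.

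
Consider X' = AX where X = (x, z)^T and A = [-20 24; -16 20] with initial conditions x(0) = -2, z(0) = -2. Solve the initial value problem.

x(t) = -2e^(4t), z(t) = -2e^(4t)

Coefficient matrix A = [[-20, 24], [-16, 20]].
Characteristic polynomial det(A - λI) = λ^2 - 16 = 0.
Eigenvalues λ = 4, -4.
For λ=4: (A-λI) row 1 is [-24, 24], so an eigenvector is (1, 1).
For λ=-4: (A-λI) row 1 is [-16, 24], so an eigenvector is (3, 2).
General solution: C_1e^(4t)(1,1) + C_2e^(-4t)(3,2).
Applying x(0)=-2, z(0)=-2 gives C_1=-2, C_2=0.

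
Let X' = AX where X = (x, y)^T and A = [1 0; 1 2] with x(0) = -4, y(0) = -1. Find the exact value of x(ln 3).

-12

A = [[1,0],[1,2]]; eigenvalues λ = 2, 1.
Eigenvectors: (0,1) for λ=2, (-1,1) for λ=1.
From the initial condition, c_1 = -5, c_2 = 4.
x(ln 3) = (-5)(3^2)(0) + (4)(3^1)(-1) = -12.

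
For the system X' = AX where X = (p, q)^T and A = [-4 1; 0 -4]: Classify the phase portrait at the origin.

A = [[-4,1],[0,-4]]; det(A-λI) = λ^2 + 8λ + 16.
repeated λ = -4 with a single eigenvector.

stable improper node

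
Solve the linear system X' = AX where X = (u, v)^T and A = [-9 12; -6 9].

Coefficient matrix A = [[-9, 12], [-6, 9]].
Characteristic polynomial det(A - λI) = λ^2 - 9 = 0.
Eigenvalues λ = 3, -3.
For λ=3: (A-λI) row 1 is [-12, 12], so an eigenvector is (-1, -1).
For λ=-3: (A-λI) row 1 is [-6, 12], so an eigenvector is (2, 1).
General solution: C_1e^(3t)(-1,-1) + C_2e^(-3t)(2,1).

u(t) = -C_1e^(3t) + 2C_2e^(-3t), v(t) = -C_1e^(3t) + C_2e^(-3t)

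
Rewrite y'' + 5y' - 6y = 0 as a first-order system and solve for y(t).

y(t) = c_1e^(t) + c_2e^(-6t)

Let x_1 = y, x_2 = y'. Then x_1' = x_2 and x_2' = 6x_1 - 5x_2.
A = [[0,1],[6,-5]]; det(A-λI) = λ^2 + 5λ - 6.
Eigenvalues λ = 1, -6 with eigenvectors (1,1), (1,-6).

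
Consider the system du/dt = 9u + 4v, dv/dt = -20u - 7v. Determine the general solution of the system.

Coefficient matrix A = [[9, 4], [-20, -7]].
Characteristic polynomial det(A - λI) = λ^2 - 2λ + 17 = 0.
Eigenvalues λ = 1 ± 4i (complex conjugate pair).
For λ=1+4i: an eigenvector is (0,1) - i(1,-2) = (0 - i, 1 + 2i).
A real fundamental pair from Re and Im of e^((1+4i)t)v: X_1 = e^(t)(cos(4t)·(0,1) + sin(4t)·(1,-2)), X_2 = e^(t)(sin(4t)·(0,1) - cos(4t)·(1,-2)).
General solution: c_1X_1 + c_2X_2.

u(t) = c_1e^(t)sin(4t) - c_2e^(t)cos(4t), v(t) = -2c_1e^(t)sin(4t) + c_1e^(t)cos(4t) + c_2e^(t)sin(4t) + 2c_2e^(t)cos(4t)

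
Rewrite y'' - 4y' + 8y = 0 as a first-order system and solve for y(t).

Let x_1 = y, x_2 = y'. Then x_1' = x_2 and x_2' = -8x_1 + 4x_2.
A = [[0,1],[-8,4]]; det(A-λI) = λ^2 - 4λ + 8.
Eigenvalues λ = 2 ± 2i.

y(t) = c_1e^(2t)cos(2t) + c_2e^(2t)sin(2t)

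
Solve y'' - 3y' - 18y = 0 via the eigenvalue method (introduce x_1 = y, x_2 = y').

y(t) = K_1e^(-3t) + K_2e^(6t)

Let x_1 = y, x_2 = y'. Then x_1' = x_2 and x_2' = 18x_1 + 3x_2.
A = [[0,1],[18,3]]; det(A-λI) = λ^2 - 3λ - 18.
Eigenvalues λ = -3, 6 with eigenvectors (1,-3), (1,6).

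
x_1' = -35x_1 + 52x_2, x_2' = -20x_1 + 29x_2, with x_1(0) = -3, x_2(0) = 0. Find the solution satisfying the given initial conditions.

x_1(t) = 24e^(-3t)sin(4t) - 3e^(-3t)cos(4t), x_2(t) = 15e^(-3t)sin(4t)

Coefficient matrix A = [[-35, 52], [-20, 29]].
Characteristic polynomial det(A - λI) = λ^2 + 6λ + 25 = 0.
Eigenvalues λ = -3 ± 4i (complex conjugate pair).
For λ=-3+4i: an eigenvector is (2,1) - i(-3,-2) = (2 + 3i, 1 + 2i).
A real fundamental pair from Re and Im of e^((-3+4i)t)v: X_1 = e^(-3t)(cos(4t)·(2,1) + sin(4t)·(-3,-2)), X_2 = e^(-3t)(sin(4t)·(2,1) - cos(4t)·(-3,-2)).
General solution: C_1X_1 + C_2X_2.
Applying x_1(0)=-3, x_2(0)=0 gives C_1=-6, C_2=3.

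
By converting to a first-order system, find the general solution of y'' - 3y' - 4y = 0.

Let x_1 = y, x_2 = y'. Then x_1' = x_2 and x_2' = 4x_1 + 3x_2.
A = [[0,1],[4,3]]; det(A-λI) = λ^2 - 3λ - 4.
Eigenvalues λ = -1, 4 with eigenvectors (1,-1), (1,4).

y(t) = C_1e^(-t) + C_2e^(4t)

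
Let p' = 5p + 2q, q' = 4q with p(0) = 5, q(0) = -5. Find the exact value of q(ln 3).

A = [[5,2],[0,4]]; eigenvalues λ = 5, 4.
Eigenvectors: (1,0) for λ=5, (-2,1) for λ=4.
From the initial condition, c_1 = -5, c_2 = -5.
q(ln 3) = (-5)(3^5)(0) + (-5)(3^4)(1) = -405.

-405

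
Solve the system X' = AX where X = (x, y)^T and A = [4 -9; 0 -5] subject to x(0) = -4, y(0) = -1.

x(t) = -3e^(4t) - e^(-5t), y(t) = -e^(-5t)

Coefficient matrix A = [[4, -9], [0, -5]].
Characteristic polynomial det(A - λI) = λ^2 + λ - 20 = 0.
Eigenvalues λ = -5, 4.
For λ=-5: (A-λI) row 1 is [9, -9], so an eigenvector is (1, 1).
For λ=4: (A-λI) row 1 is [0, -9], so an eigenvector is (-1, 0).
General solution: C_1e^(-5t)(1,1) + C_2e^(4t)(-1,0).
Applying x(0)=-4, y(0)=-1 gives C_1=-1, C_2=3.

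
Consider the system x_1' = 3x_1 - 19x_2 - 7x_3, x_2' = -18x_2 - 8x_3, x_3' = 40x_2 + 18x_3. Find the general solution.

Coefficient matrix A = [[3, -19, -7], [0, -18, -8], [0, 40, 18]].
det(A - λI) = 0 gives eigenvalues λ = 3, 2, -2.
For λ=3: eigenvector (1,0,0).
For λ=2: eigenvector (-3,-2,5).
For λ=-2: eigenvector (1,1,-2).
General solution: K_1e^(3t)(1,0,0) + K_2e^(2t)(-3,-2,5) + K_3e^(-2t)(1,1,-2).

x_1(t) = K_1e^(3t) - 3K_2e^(2t) + K_3e^(-2t), x_2(t) = -2K_2e^(2t) + K_3e^(-2t), x_3(t) = 5K_2e^(2t) - 2K_3e^(-2t)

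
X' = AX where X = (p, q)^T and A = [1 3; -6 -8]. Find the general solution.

Coefficient matrix A = [[1, 3], [-6, -8]].
Characteristic polynomial det(A - λI) = λ^2 + 7λ + 10 = 0.
Eigenvalues λ = -2, -5.
For λ=-2: (A-λI) row 1 is [3, 3], so an eigenvector is (-1, 1).
For λ=-5: (A-λI) row 1 is [6, 3], so an eigenvector is (1, -2).
General solution: c_1e^(-2t)(-1,1) + c_2e^(-5t)(1,-2).

p(t) = -c_1e^(-2t) + c_2e^(-5t), q(t) = c_1e^(-2t) - 2c_2e^(-5t)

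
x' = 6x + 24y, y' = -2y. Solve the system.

x(t) = -3K_1e^(-2t) + K_2e^(6t), y(t) = K_1e^(-2t)

Coefficient matrix A = [[6, 24], [0, -2]].
Characteristic polynomial det(A - λI) = λ^2 - 4λ - 12 = 0.
Eigenvalues λ = -2, 6.
For λ=-2: (A-λI) row 1 is [8, 24], so an eigenvector is (-3, 1).
For λ=6: (A-λI) row 1 is [0, 24], so an eigenvector is (1, 0).
General solution: K_1e^(-2t)(-3,1) + K_2e^(6t)(1,0).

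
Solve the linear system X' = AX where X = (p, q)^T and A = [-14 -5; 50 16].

p(t) = -K_1e^(t)cos(5t) - K_2e^(t)sin(5t), q(t) = -K_1e^(t)sin(5t) + 3K_1e^(t)cos(5t) + 3K_2e^(t)sin(5t) + K_2e^(t)cos(5t)

Coefficient matrix A = [[-14, -5], [50, 16]].
Characteristic polynomial det(A - λI) = λ^2 - 2λ + 26 = 0.
Eigenvalues λ = 1 ± 5i (complex conjugate pair).
For λ=1+5i: an eigenvector is (-1,3) - i(0,-1) = (-1, 3 + i).
A real fundamental pair from Re and Im of e^((1+5i)t)v: X_1 = e^(t)(cos(5t)·(-1,3) + sin(5t)·(0,-1)), X_2 = e^(t)(sin(5t)·(-1,3) - cos(5t)·(0,-1)).
General solution: K_1X_1 + K_2X_2.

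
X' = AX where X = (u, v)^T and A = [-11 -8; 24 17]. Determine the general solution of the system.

u(t) = -2c_1e^(t) - c_2e^(5t), v(t) = 3c_1e^(t) + 2c_2e^(5t)

Coefficient matrix A = [[-11, -8], [24, 17]].
Characteristic polynomial det(A - λI) = λ^2 - 6λ + 5 = 0.
Eigenvalues λ = 1, 5.
For λ=1: (A-λI) row 1 is [-12, -8], so an eigenvector is (-2, 3).
For λ=5: (A-λI) row 1 is [-16, -8], so an eigenvector is (-1, 2).
General solution: c_1e^(t)(-2,3) + c_2e^(5t)(-1,2).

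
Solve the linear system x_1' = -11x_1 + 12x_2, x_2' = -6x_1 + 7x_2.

Coefficient matrix A = [[-11, 12], [-6, 7]].
Characteristic polynomial det(A - λI) = λ^2 + 4λ - 5 = 0.
Eigenvalues λ = 1, -5.
For λ=1: (A-λI) row 1 is [-12, 12], so an eigenvector is (-1, -1).
For λ=-5: (A-λI) row 1 is [-6, 12], so an eigenvector is (2, 1).
General solution: K_1e^(t)(-1,-1) + K_2e^(-5t)(2,1).

x_1(t) = -K_1e^(t) + 2K_2e^(-5t), x_2(t) = -K_1e^(t) + K_2e^(-5t)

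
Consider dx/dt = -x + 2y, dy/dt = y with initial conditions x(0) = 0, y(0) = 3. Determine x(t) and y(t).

x(t) = 3e^(t) - 3e^(-t), y(t) = 3e^(t)

Coefficient matrix A = [[-1, 2], [0, 1]].
Characteristic polynomial det(A - λI) = λ^2 - 1 = 0.
Eigenvalues λ = 1, -1.
For λ=1: (A-λI) row 1 is [-2, 2], so an eigenvector is (-1, -1).
For λ=-1: (A-λI) row 1 is [0, 2], so an eigenvector is (1, 0).
General solution: C_1e^(t)(-1,-1) + C_2e^(-t)(1,0).
Applying x(0)=0, y(0)=3 gives C_1=-3, C_2=-3.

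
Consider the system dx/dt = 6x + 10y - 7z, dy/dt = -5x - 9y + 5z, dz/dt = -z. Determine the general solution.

Coefficient matrix A = [[6, 10, -7], [-5, -9, 5], [0, 0, -1]].
det(A - λI) = 0 gives eigenvalues λ = 1, -4, -1.
For λ=1: eigenvector (2,-1,0).
For λ=-4: eigenvector (-1,1,0).
For λ=-1: eigenvector (1,0,1).
General solution: c_1e^(t)(2,-1,0) + c_2e^(-4t)(-1,1,0) + c_3e^(-t)(1,0,1).

x(t) = 2c_1e^(t) - c_2e^(-4t) + c_3e^(-t), y(t) = -c_1e^(t) + c_2e^(-4t), z(t) = c_3e^(-t)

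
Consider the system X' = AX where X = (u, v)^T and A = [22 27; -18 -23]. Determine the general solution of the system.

u(t) = 3C_1e^(4t) - C_2e^(-5t), v(t) = -2C_1e^(4t) + C_2e^(-5t)

Coefficient matrix A = [[22, 27], [-18, -23]].
Characteristic polynomial det(A - λI) = λ^2 + λ - 20 = 0.
Eigenvalues λ = 4, -5.
For λ=4: (A-λI) row 1 is [18, 27], so an eigenvector is (3, -2).
For λ=-5: (A-λI) row 1 is [27, 27], so an eigenvector is (-1, 1).
General solution: C_1e^(4t)(3,-2) + C_2e^(-5t)(-1,1).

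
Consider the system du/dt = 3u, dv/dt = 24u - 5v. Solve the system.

Coefficient matrix A = [[3, 0], [24, -5]].
Characteristic polynomial det(A - λI) = λ^2 + 2λ - 15 = 0.
Eigenvalues λ = 3, -5.
For λ=3: (A-λI) row 2 is [24, -8], so an eigenvector is (-1, -3).
For λ=-5: (A-λI) row 1 is [8, 0], so an eigenvector is (0, 1).
General solution: C_1e^(3t)(-1,-3) + C_2e^(-5t)(0,1).

u(t) = -C_1e^(3t), v(t) = -3C_1e^(3t) + C_2e^(-5t)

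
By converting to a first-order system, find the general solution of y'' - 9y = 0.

y(t) = K_1e^(-3t) + K_2e^(3t)

Let x_1 = y, x_2 = y'. Then x_1' = x_2 and x_2' = 9x_1.
A = [[0,1],[9,0]]; det(A-λI) = λ^2 - 9.
Eigenvalues λ = -3, 3 with eigenvectors (1,-3), (1,3).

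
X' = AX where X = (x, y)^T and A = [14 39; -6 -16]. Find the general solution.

Coefficient matrix A = [[14, 39], [-6, -16]].
Characteristic polynomial det(A - λI) = λ^2 + 2λ + 10 = 0.
Eigenvalues λ = -1 ± 3i (complex conjugate pair).
For λ=-1+3i: an eigenvector is (-2,1) - i(3,-1) = (-2 - 3i, 1 + i).
A real fundamental pair from Re and Im of e^((-1+3i)t)v: X_1 = e^(-t)(cos(3t)·(-2,1) + sin(3t)·(3,-1)), X_2 = e^(-t)(sin(3t)·(-2,1) - cos(3t)·(3,-1)).
General solution: c_1X_1 + c_2X_2.

x(t) = 3c_1e^(-t)sin(3t) - 2c_1e^(-t)cos(3t) - 2c_2e^(-t)sin(3t) - 3c_2e^(-t)cos(3t), y(t) = -c_1e^(-t)sin(3t) + c_1e^(-t)cos(3t) + c_2e^(-t)sin(3t) + c_2e^(-t)cos(3t)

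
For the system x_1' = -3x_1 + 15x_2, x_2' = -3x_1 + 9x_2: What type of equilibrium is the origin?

A = [[-3,15],[-3,9]]; det(A-λI) = λ^2 - 6λ + 18.
λ = 3 ± 3i: positive real part.

unstable spiral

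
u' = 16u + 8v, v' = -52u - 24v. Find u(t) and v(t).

u(t) = c_1e^(-4t)sin(4t) + c_1e^(-4t)cos(4t) + c_2e^(-4t)sin(4t) - c_2e^(-4t)cos(4t), v(t) = -3c_1e^(-4t)sin(4t) - 2c_1e^(-4t)cos(4t) - 2c_2e^(-4t)sin(4t) + 3c_2e^(-4t)cos(4t)

Coefficient matrix A = [[16, 8], [-52, -24]].
Characteristic polynomial det(A - λI) = λ^2 + 8λ + 32 = 0.
Eigenvalues λ = -4 ± 4i (complex conjugate pair).
For λ=-4+4i: an eigenvector is (1,-2) - i(1,-3) = (1 - i, -2 + 3i).
A real fundamental pair from Re and Im of e^((-4+4i)t)v: X_1 = e^(-4t)(cos(4t)·(1,-2) + sin(4t)·(1,-3)), X_2 = e^(-4t)(sin(4t)·(1,-2) - cos(4t)·(1,-3)).
General solution: c_1X_1 + c_2X_2.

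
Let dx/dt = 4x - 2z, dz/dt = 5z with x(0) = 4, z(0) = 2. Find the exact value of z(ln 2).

A = [[4,-2],[0,5]]; eigenvalues λ = 4, 5.
Eigenvectors: (1,0) for λ=4, (-2,1) for λ=5.
From the initial condition, c_1 = 8, c_2 = 2.
z(ln 2) = (8)(2^4)(0) + (2)(2^5)(1) = 64.

64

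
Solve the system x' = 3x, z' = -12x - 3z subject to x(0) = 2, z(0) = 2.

Coefficient matrix A = [[3, 0], [-12, -3]].
Characteristic polynomial det(A - λI) = λ^2 - 9 = 0.
Eigenvalues λ = -3, 3.
For λ=-3: (A-λI) row 1 is [6, 0], so an eigenvector is (0, 1).
For λ=3: (A-λI) row 2 is [-12, -6], so an eigenvector is (1, -2).
General solution: K_1e^(-3t)(0,1) + K_2e^(3t)(1,-2).
Applying x(0)=2, z(0)=2 gives K_1=6, K_2=2.

x(t) = 2e^(3t), z(t) = -4e^(3t) + 6e^(-3t)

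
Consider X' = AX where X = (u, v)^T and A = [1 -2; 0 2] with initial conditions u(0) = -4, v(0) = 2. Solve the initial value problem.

u(t) = -4e^(2t), v(t) = 2e^(2t)

Coefficient matrix A = [[1, -2], [0, 2]].
Characteristic polynomial det(A - λI) = λ^2 - 3λ + 2 = 0.
Eigenvalues λ = 2, 1.
For λ=2: (A-λI) row 1 is [-1, -2], so an eigenvector is (-2, 1).
For λ=1: (A-λI) row 1 is [0, -2], so an eigenvector is (1, 0).
General solution: C_1e^(2t)(-2,1) + C_2e^(t)(1,0).
Applying u(0)=-4, v(0)=2 gives C_1=2, C_2=0.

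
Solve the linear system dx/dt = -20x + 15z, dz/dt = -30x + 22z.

Coefficient matrix A = [[-20, 15], [-30, 22]].
Characteristic polynomial det(A - λI) = λ^2 - 2λ + 10 = 0.
Eigenvalues λ = 1 ± 3i (complex conjugate pair).
For λ=1+3i: an eigenvector is (1,1) - i(-2,-3) = (1 + 2i, 1 + 3i).
A real fundamental pair from Re and Im of e^((1+3i)t)v: X_1 = e^(t)(cos(3t)·(1,1) + sin(3t)·(-2,-3)), X_2 = e^(t)(sin(3t)·(1,1) - cos(3t)·(-2,-3)).
General solution: c_1X_1 + c_2X_2.

x(t) = -2c_1e^(t)sin(3t) + c_1e^(t)cos(3t) + c_2e^(t)sin(3t) + 2c_2e^(t)cos(3t), z(t) = -3c_1e^(t)sin(3t) + c_1e^(t)cos(3t) + c_2e^(t)sin(3t) + 3c_2e^(t)cos(3t)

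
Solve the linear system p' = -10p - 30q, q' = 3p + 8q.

p(t) = C_1e^(-t)sin(3t) + 3C_1e^(-t)cos(3t) + 3C_2e^(-t)sin(3t) - C_2e^(-t)cos(3t), q(t) = -C_1e^(-t)cos(3t) - C_2e^(-t)sin(3t)

Coefficient matrix A = [[-10, -30], [3, 8]].
Characteristic polynomial det(A - λI) = λ^2 + 2λ + 10 = 0.
Eigenvalues λ = -1 ± 3i (complex conjugate pair).
For λ=-1+3i: an eigenvector is (3,-1) - i(1,0) = (3 - i, -1).
A real fundamental pair from Re and Im of e^((-1+3i)t)v: X_1 = e^(-t)(cos(3t)·(3,-1) + sin(3t)·(1,0)), X_2 = e^(-t)(sin(3t)·(3,-1) - cos(3t)·(1,0)).
General solution: C_1X_1 + C_2X_2.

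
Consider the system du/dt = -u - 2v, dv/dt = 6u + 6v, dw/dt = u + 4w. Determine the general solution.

u(t) = K_1e^(3t) + 2K_3e^(2t), v(t) = -2K_1e^(3t) - 3K_3e^(2t), w(t) = -K_1e^(3t) + K_2e^(4t) - K_3e^(2t)

Coefficient matrix A = [[-1, -2, 0], [6, 6, 0], [1, 0, 4]].
det(A - λI) = 0 gives eigenvalues λ = 3, 4, 2.
For λ=3: eigenvector (1,-2,-1).
For λ=4: eigenvector (0,0,1).
For λ=2: eigenvector (2,-3,-1).
General solution: K_1e^(3t)(1,-2,-1) + K_2e^(4t)(0,0,1) + K_3e^(2t)(2,-3,-1).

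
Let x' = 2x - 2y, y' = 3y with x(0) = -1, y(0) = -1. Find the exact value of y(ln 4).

A = [[2,-2],[0,3]]; eigenvalues λ = 2, 3.
Eigenvectors: (1,0) for λ=2, (2,-1) for λ=3.
From the initial condition, c_1 = -3, c_2 = 1.
y(ln 4) = (-3)(4^2)(0) + (1)(4^3)(-1) = -64.

-64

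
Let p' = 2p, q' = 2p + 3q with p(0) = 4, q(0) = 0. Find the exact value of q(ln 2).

A = [[2,0],[2,3]]; eigenvalues λ = 3, 2.
Eigenvectors: (0,1) for λ=3, (1,-2) for λ=2.
From the initial condition, c_1 = 8, c_2 = 4.
q(ln 2) = (8)(2^3)(1) + (4)(2^2)(-2) = 32.

32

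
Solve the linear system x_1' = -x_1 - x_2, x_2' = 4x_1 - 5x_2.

Coefficient matrix A = [[-1, -1], [4, -5]].
Characteristic polynomial det(A - λI) = λ^2 + 6λ + 9 = 0.
Single eigenvalue λ = -3 with algebraic multiplicity 2.
Eigenvector v = (1,2); generalized eigenvector w with (A-λI)w=v is (1,1).
General solution: e^(-3t)[c_1·v + c_2·(t·v + w)].

x_1(t) = c_1e^(-3t) + c_2te^(-3t) + c_2e^(-3t), x_2(t) = 2c_1e^(-3t) + 2c_2te^(-3t) + c_2e^(-3t)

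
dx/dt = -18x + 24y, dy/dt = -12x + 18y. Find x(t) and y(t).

x(t) = -2c_1e^(-6t) - c_2e^(6t), y(t) = -c_1e^(-6t) - c_2e^(6t)

Coefficient matrix A = [[-18, 24], [-12, 18]].
Characteristic polynomial det(A - λI) = λ^2 - 36 = 0.
Eigenvalues λ = -6, 6.
For λ=-6: (A-λI) row 1 is [-12, 24], so an eigenvector is (-2, -1).
For λ=6: (A-λI) row 1 is [-24, 24], so an eigenvector is (-1, -1).
General solution: c_1e^(-6t)(-2,-1) + c_2e^(6t)(-1,-1).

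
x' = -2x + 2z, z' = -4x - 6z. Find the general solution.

x(t) = C_1e^(-4t)cos(2t) + C_2e^(-4t)sin(2t), z(t) = -C_1e^(-4t)sin(2t) - C_1e^(-4t)cos(2t) - C_2e^(-4t)sin(2t) + C_2e^(-4t)cos(2t)

Coefficient matrix A = [[-2, 2], [-4, -6]].
Characteristic polynomial det(A - λI) = λ^2 + 8λ + 20 = 0.
Eigenvalues λ = -4 ± 2i (complex conjugate pair).
For λ=-4+2i: an eigenvector is (1,-1) - i(0,-1) = (1, -1 + i).
A real fundamental pair from Re and Im of e^((-4+2i)t)v: X_1 = e^(-4t)(cos(2t)·(1,-1) + sin(2t)·(0,-1)), X_2 = e^(-4t)(sin(2t)·(1,-1) - cos(2t)·(0,-1)).
General solution: C_1X_1 + C_2X_2.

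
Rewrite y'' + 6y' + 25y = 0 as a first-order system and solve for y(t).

Let x_1 = y, x_2 = y'. Then x_1' = x_2 and x_2' = -25x_1 - 6x_2.
A = [[0,1],[-25,-6]]; det(A-λI) = λ^2 + 6λ + 25.
Eigenvalues λ = -3 ± 4i.

y(t) = C_1e^(-3t)cos(4t) + C_2e^(-3t)sin(4t)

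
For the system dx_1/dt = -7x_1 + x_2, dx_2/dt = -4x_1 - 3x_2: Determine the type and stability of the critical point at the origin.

stable improper node

A = [[-7,1],[-4,-3]]; det(A-λI) = λ^2 + 10λ + 25.
repeated λ = -5 with a single eigenvector.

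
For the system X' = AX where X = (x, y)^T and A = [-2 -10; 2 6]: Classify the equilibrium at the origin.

A = [[-2,-10],[2,6]]; det(A-λI) = λ^2 - 4λ + 8.
λ = 2 ± 2i: positive real part.

unstable spiral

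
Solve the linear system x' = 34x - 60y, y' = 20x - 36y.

x(t) = 2C_1e^(4t) - 3C_2e^(-6t), y(t) = C_1e^(4t) - 2C_2e^(-6t)

Coefficient matrix A = [[34, -60], [20, -36]].
Characteristic polynomial det(A - λI) = λ^2 + 2λ - 24 = 0.
Eigenvalues λ = 4, -6.
For λ=4: (A-λI) row 1 is [30, -60], so an eigenvector is (2, 1).
For λ=-6: (A-λI) row 1 is [40, -60], so an eigenvector is (-3, -2).
General solution: C_1e^(4t)(2,1) + C_2e^(-6t)(-3,-2).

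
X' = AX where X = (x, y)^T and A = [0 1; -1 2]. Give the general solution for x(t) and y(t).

x(t) = c_1e^(t) + c_2te^(t) - 3c_2e^(t), y(t) = c_1e^(t) + c_2te^(t) - 2c_2e^(t)

Coefficient matrix A = [[0, 1], [-1, 2]].
Characteristic polynomial det(A - λI) = λ^2 - 2λ + 1 = 0.
Single eigenvalue λ = 1 with algebraic multiplicity 2.
Eigenvector v = (1,1); generalized eigenvector w with (A-λI)w=v is (-3,-2).
General solution: e^(t)[c_1·v + c_2·(t·v + w)].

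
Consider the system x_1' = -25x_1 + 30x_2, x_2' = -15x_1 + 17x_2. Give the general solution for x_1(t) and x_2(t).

x_1(t) = C_1e^(-4t)sin(3t) - 3C_1e^(-4t)cos(3t) - 3C_2e^(-4t)sin(3t) - C_2e^(-4t)cos(3t), x_2(t) = C_1e^(-4t)sin(3t) - 2C_1e^(-4t)cos(3t) - 2C_2e^(-4t)sin(3t) - C_2e^(-4t)cos(3t)

Coefficient matrix A = [[-25, 30], [-15, 17]].
Characteristic polynomial det(A - λI) = λ^2 + 8λ + 25 = 0.
Eigenvalues λ = -4 ± 3i (complex conjugate pair).
For λ=-4+3i: an eigenvector is (-3,-2) - i(1,1) = (-3 - i, -2 - i).
A real fundamental pair from Re and Im of e^((-4+3i)t)v: X_1 = e^(-4t)(cos(3t)·(-3,-2) + sin(3t)·(1,1)), X_2 = e^(-4t)(sin(3t)·(-3,-2) - cos(3t)·(1,1)).
General solution: C_1X_1 + C_2X_2.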